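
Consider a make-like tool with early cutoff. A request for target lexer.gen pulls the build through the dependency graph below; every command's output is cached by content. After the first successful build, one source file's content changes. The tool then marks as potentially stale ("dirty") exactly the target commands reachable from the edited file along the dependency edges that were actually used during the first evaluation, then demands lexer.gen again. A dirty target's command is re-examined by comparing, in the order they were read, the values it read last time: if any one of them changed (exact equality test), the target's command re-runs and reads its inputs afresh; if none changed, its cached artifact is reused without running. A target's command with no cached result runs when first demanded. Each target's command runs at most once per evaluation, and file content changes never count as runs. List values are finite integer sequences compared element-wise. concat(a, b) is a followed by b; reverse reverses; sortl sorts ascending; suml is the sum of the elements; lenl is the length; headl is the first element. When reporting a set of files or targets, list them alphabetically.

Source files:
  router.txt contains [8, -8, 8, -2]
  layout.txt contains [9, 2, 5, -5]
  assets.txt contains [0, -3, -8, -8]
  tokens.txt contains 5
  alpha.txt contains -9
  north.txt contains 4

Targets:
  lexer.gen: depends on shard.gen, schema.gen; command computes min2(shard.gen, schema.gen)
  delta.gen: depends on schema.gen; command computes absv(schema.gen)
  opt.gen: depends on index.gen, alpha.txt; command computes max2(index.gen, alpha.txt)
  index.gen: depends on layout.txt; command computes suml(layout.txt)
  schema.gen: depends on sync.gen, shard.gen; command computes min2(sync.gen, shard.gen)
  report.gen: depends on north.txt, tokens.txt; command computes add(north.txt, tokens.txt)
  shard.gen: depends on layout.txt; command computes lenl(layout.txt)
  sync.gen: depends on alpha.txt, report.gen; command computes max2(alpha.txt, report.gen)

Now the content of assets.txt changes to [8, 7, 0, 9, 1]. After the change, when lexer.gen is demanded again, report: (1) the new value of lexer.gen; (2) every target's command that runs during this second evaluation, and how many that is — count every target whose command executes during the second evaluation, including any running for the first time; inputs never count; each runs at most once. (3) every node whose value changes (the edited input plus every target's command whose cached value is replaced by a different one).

First demand of the output computes:
  report.gen = add(4, 5) = 9
  shard.gen = lenl([9, 2, 5, -5]) = 4
  sync.gen = max2(-9, 9) = 9
  schema.gen = min2(9, 4) = 4
  lexer.gen = min2(4, 4) = 4

After the edit, cleaning proceeds:
  no node depends on assets.txt at all; the second demand re-runs nothing.

Note the shortcut — nothing in the graph depends on assets.txt at all, so no recomputation happens.

Demanding lexer.gen again yields 4.
0 target commands run: none.
The nodes whose values change: assets.txt.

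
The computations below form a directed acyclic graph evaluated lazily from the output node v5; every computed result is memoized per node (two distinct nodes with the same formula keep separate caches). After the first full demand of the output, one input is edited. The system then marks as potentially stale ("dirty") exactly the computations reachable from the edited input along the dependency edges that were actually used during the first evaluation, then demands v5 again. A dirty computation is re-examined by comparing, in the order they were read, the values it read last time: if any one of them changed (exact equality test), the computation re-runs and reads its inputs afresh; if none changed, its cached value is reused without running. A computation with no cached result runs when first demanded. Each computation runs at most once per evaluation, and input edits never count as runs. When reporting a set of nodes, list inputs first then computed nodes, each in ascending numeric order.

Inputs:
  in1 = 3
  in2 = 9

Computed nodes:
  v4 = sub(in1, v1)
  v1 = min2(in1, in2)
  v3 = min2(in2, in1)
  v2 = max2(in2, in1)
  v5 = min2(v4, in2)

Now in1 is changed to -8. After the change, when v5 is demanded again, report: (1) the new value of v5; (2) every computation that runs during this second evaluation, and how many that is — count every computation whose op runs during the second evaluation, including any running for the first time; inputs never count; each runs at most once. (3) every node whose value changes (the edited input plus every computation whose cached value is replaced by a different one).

First demand of the output computes:
  v1 = min2(3, 9) = 3
  v4 = sub(3, 3) = 0
  v5 = min2(0, 9) = 0

After the edit, cleaning proceeds:
  v1: a read changed (in1 3->-8) — executes, giving -8.
  v4: a read changed (in1 3->-8; v1 3->-8) — executes, giving 0 — identical to its old value.
  v5: dirty, but its reads are unchanged (v4 unchanged, in2 unchanged); cached 0 stands.

Note the absorption at v4: it re-runs yet its value is the same, leaving the output's value untouched.

Demanding v5 again yields 0.
2 computations run: v1, v4.
The nodes whose values change: in1, v1.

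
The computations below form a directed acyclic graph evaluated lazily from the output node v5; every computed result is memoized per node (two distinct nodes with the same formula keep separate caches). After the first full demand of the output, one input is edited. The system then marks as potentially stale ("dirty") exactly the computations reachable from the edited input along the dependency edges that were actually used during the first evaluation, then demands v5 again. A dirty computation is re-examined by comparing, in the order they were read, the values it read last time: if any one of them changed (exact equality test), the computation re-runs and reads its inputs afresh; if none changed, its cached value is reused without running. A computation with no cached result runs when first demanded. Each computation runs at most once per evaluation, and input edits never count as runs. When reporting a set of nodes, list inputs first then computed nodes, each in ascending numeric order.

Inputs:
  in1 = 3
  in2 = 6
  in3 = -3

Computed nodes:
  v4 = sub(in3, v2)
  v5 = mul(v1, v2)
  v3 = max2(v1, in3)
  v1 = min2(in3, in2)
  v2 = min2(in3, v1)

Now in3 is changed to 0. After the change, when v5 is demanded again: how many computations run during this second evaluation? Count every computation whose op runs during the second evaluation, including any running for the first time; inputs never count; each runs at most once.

3 computations run: v1, v2, v5.

First demand of the output computes:
  v1 = min2(-3, 6) = -3
  v2 = min2(-3, -3) = -3
  v5 = mul(-3, -3) = 9

After the edit, cleaning proceeds:
  v1: a read changed (in3 -3->0) — executes, giving 0.
  v2: a read changed (in3 -3->0; v1 -3->0) — executes, giving 0.
  v5: a read changed (v1 -3->0; v2 -3->0) — executes, giving 0.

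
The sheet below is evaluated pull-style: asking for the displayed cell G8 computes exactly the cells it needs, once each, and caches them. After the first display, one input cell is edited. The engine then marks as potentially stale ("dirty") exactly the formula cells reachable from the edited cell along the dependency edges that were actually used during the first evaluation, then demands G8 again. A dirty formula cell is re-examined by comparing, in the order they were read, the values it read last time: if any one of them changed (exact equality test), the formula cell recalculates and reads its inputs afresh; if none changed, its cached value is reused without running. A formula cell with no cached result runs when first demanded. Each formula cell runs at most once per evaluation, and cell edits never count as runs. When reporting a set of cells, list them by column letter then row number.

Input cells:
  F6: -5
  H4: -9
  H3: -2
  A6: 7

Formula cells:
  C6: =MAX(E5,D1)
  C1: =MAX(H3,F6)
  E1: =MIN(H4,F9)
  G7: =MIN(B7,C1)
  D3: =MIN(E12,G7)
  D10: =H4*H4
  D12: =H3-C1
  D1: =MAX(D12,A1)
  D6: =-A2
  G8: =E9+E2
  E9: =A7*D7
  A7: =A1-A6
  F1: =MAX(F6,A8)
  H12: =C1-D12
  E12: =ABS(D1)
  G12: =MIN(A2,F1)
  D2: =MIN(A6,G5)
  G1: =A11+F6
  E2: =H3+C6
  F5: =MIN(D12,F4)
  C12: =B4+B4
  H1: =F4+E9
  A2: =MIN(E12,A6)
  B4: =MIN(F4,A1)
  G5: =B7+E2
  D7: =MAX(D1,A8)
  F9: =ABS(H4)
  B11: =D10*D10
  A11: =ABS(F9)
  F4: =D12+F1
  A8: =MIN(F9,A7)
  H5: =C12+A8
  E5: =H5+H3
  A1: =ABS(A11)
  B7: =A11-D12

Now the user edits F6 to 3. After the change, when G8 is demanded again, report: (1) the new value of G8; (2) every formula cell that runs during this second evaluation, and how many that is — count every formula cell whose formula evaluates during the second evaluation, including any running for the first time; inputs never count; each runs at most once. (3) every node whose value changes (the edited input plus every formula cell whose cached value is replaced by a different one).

First demand of the output computes:
  C1 = MAX(-2, -5) = -2
  D12 = -2 - -2 = 0
  F9 = ABS(-9) = 9
  A11 = ABS(9) = 9
  A1 = ABS(9) = 9
  A7 = 9 - 7 = 2
  A8 = MIN(9, 2) = 2
  D1 = MAX(0, 9) = 9
  D7 = MAX(9, 2) = 9
  E9 = 2 * 9 = 18
  F1 = MAX(-5, 2) = 2
  F4 = 0 + 2 = 2
  B4 = MIN(2, 9) = 2
  C12 = 2 + 2 = 4
  H5 = 4 + 2 = 6
  E5 = 6 + -2 = 4
  C6 = MAX(4, 9) = 9
  E2 = -2 + 9 = 7
  G8 = 18 + 7 = 25

After the edit, cleaning proceeds:
  C1: a read changed (F6 -5->3) — executes, giving 3.
  D12: a read changed (C1 -2->3) — executes, giving -5.
  D1: a read changed (D12 0->-5) — executes, giving 9 — identical to its old value.
  D7: dirty, but its reads are unchanged (D1 unchanged, A8 unchanged); cached 9 stands.
  E9: dirty, but its reads are unchanged (A7 unchanged, D7 unchanged); cached 18 stands.
  F1: a read changed (F6 -5->3) — executes, giving 3.
  F4: a read changed (D12 0->-5; F1 2->3) — executes, giving -2.
  B4: a read changed (F4 2->-2) — executes, giving -2.
  C12: a read changed (B4 2->-2; B4 2->-2) — executes, giving -4.
  H5: a read changed (C12 4->-4) — executes, giving -2.
  E5: a read changed (H5 6->-2) — executes, giving -4.
  C6: a read changed (E5 4->-4) — executes, giving 9 — identical to its old value.
  E2: dirty, but its reads are unchanged (H3 unchanged, C6 unchanged); cached 7 stands.
  G8: dirty, but its reads are unchanged (E9 unchanged, E2 unchanged); cached 25 stands.

Note where the cutoff bites: D7 is checked, finds nothing changed, and keeps its cache.

Demanding G8 again yields 25.
10 formula cells run: B4, C1, C6, C12, D1, D12, E5, F1, F4, H5.
The nodes whose values change: B4, C1, C12, D12, E5, F1, F4, F6, H5.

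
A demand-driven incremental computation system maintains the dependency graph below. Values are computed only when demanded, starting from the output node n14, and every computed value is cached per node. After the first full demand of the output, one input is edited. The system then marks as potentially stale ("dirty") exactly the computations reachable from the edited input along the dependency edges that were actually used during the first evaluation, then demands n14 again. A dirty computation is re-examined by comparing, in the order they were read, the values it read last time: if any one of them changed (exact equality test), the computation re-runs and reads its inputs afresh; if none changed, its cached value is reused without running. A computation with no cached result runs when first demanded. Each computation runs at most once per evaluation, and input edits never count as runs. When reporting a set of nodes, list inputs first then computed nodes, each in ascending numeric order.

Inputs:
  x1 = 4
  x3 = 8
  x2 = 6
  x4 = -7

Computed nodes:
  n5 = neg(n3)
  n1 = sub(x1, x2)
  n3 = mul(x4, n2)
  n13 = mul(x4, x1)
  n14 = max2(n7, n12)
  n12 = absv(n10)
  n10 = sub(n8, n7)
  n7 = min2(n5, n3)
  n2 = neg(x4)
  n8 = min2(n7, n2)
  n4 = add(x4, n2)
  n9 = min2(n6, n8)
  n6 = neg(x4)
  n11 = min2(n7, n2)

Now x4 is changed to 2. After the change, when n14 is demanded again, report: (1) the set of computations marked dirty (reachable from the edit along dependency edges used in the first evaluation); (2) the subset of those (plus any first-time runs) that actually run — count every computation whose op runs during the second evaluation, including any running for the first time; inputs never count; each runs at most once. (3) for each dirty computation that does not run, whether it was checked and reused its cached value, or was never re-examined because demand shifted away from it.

Marked dirty: n2, n3, n5, n7, n8, n10, n12, n14.
Computations that run: n2, n3, n5, n7, n8, n10, n14 — 7 in total.
Checked but reused from cache: n12.
Key observation: the cutoff stops propagation at n12 — its inputs' values are unchanged, so it reuses its cache.

First evaluation (everything demanded from the output):
  n2 = neg(-7) = 7
  n3 = mul(-7, 7) = -49
  n5 = neg(-49) = 49
  n7 = min2(49, -49) = -49
  n8 = min2(-49, 7) = -49
  n10 = sub(-49, -49) = 0
  n12 = absv(0) = 0
  n14 = max2(-49, 0) = 0

Propagation after the edit:
  n2: runs — x4 -7->2; result -2.
  n3: runs — x4 -7->2; n2 7->-2; result -4.
  n5: runs — n3 -49->-4; result 4.
  n7: runs — n5 49->4; n3 -49->-4; result -4.
  n8: runs — n7 -49->-4; n2 7->-2; result -4.
  n10: runs — n8 -49->-4; n7 -49->-4; result 0 (same value as before).
  n12: checked — values it read are unchanged (n10 unchanged); reused cached 0 without running.
  n14: runs — n7 -49->-4; result 0 (same value as before).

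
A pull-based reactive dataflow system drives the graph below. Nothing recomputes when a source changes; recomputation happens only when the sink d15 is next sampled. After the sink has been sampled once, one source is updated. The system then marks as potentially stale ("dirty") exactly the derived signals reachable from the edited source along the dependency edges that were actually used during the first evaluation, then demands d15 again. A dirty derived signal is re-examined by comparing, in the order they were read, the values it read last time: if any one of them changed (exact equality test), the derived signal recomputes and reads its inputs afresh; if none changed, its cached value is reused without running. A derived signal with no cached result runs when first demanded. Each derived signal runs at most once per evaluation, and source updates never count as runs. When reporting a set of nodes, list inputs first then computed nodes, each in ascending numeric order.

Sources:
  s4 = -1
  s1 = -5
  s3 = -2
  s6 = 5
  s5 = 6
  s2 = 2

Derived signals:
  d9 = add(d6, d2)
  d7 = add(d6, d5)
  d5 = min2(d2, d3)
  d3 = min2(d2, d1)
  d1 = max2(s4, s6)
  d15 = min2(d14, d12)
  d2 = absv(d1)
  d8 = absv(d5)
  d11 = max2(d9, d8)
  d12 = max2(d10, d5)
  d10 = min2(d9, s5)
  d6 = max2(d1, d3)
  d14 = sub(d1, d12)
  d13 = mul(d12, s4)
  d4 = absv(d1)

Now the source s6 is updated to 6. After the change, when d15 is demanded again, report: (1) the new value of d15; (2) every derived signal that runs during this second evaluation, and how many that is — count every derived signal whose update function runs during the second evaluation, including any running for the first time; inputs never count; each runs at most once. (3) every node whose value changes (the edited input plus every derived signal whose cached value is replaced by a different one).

New value of d15: 0.
Derived signals that run: d1, d2, d3, d5, d6, d9, d10, d12, d14, d15 — 10 in total.
Values that change: s6, d1, d2, d3, d5, d6, d9, d14, d15.

First evaluation (everything demanded from the output):
  d1 = max2(-1, 5) = 5
  d2 = absv(5) = 5
  d3 = min2(5, 5) = 5
  d5 = min2(5, 5) = 5
  d6 = max2(5, 5) = 5
  d9 = add(5, 5) = 10
  d10 = min2(10, 6) = 6
  d12 = max2(6, 5) = 6
  d14 = sub(5, 6) = -1
  d15 = min2(-1, 6) = -1

Propagation after the edit:
  d1: runs — s6 5->6; result 6.
  d2: runs — d1 5->6; result 6.
  d3: runs — d2 5->6; d1 5->6; result 6.
  d5: runs — d2 5->6; d3 5->6; result 6.
  d6: runs — d1 5->6; d3 5->6; result 6.
  d9: runs — d6 5->6; d2 5->6; result 12.
  d10: runs — d9 10->12; result 6 (same value as before).
  d12: runs — d5 5->6; result 6 (same value as before).
  d14: runs — d1 5->6; result 0.
  d15: runs — d14 -1->0; result 0.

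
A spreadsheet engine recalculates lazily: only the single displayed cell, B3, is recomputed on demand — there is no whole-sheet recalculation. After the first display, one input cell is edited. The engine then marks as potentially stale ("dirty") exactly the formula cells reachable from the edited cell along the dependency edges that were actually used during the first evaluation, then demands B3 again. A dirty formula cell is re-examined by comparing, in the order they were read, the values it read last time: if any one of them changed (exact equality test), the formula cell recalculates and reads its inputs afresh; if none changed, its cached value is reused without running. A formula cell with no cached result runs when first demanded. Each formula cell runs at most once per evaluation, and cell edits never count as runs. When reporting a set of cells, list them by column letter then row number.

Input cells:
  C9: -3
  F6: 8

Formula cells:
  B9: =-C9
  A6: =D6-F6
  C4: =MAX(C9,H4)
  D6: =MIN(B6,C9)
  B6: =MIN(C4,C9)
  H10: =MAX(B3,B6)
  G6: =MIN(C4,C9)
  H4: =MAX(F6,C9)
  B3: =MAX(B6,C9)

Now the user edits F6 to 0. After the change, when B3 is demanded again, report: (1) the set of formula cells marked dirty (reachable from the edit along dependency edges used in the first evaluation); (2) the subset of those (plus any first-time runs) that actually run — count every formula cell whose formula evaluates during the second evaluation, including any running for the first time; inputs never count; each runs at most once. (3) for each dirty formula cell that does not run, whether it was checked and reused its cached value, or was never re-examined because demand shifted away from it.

Marked dirty: B3, B6, C4, H4.
Formula cells that run: B6, C4, H4 — 3 in total.
Checked but reused from cache: B3.
Key observation: the change is absorbed at B6 — it re-runs but produces the same value, and the output's value is unchanged.

First evaluation (everything demanded from the output):
  H4 = MAX(8, -3) = 8
  C4 = MAX(-3, 8) = 8
  B6 = MIN(8, -3) = -3
  B3 = MAX(-3, -3) = -3

Propagation after the edit:
  H4: runs — F6 8->0; result 0.
  C4: runs — H4 8->0; result 0.
  B6: runs — C4 8->0; result -3 (same value as before).
  B3: checked — values it read are unchanged (B6 unchanged, C9 unchanged); reused cached -3 without running.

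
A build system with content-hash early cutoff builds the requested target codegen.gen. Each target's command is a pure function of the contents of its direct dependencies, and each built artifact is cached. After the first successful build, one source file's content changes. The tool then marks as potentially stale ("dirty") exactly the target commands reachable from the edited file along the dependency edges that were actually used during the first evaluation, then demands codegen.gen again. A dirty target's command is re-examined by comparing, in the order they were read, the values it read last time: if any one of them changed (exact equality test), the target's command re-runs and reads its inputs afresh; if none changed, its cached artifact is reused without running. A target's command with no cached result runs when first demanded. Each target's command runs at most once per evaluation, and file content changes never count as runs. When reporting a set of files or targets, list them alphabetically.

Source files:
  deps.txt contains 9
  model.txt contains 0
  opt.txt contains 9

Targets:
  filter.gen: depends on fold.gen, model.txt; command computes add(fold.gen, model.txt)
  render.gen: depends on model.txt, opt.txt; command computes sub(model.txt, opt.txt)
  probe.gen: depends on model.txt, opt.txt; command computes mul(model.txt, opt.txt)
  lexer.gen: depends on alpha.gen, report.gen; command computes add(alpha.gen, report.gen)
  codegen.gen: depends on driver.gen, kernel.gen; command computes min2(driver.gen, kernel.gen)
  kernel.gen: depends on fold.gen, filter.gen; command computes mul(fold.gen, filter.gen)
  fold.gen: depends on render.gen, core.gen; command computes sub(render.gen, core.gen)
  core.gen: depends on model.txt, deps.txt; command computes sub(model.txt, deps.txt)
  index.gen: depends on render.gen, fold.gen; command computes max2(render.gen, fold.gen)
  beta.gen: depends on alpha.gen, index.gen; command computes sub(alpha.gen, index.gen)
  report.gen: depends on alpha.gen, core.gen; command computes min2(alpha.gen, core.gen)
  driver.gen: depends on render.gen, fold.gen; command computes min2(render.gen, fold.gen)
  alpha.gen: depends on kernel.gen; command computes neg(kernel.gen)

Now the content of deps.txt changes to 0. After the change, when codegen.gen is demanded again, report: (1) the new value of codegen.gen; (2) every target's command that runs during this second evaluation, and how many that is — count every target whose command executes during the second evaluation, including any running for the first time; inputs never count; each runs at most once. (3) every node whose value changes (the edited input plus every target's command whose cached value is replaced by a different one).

First evaluation (everything demanded from the output):
  core.gen = sub(0, 9) = -9
  render.gen = sub(0, 9) = -9
  fold.gen = sub(-9, -9) = 0
  driver.gen = min2(-9, 0) = -9
  filter.gen = add(0, 0) = 0
  kernel.gen = mul(0, 0) = 0
  codegen.gen = min2(-9, 0) = -9

Propagation after the edit:
  core.gen: runs — deps.txt 9->0; result 0.
  fold.gen: runs — core.gen -9->0; result -9.
  driver.gen: runs — fold.gen 0->-9; result -9 (same value as before).
  filter.gen: runs — fold.gen 0->-9; result -9.
  kernel.gen: runs — fold.gen 0->-9; filter.gen 0->-9; result 81.
  codegen.gen: runs — kernel.gen 0->81; result -9 (same value as before).

New value of codegen.gen: -9.
Target commands that run: codegen.gen, core.gen, driver.gen, filter.gen, fold.gen, kernel.gen — 6 in total.
Values that change: core.gen, deps.txt, filter.gen, fold.gen, kernel.gen.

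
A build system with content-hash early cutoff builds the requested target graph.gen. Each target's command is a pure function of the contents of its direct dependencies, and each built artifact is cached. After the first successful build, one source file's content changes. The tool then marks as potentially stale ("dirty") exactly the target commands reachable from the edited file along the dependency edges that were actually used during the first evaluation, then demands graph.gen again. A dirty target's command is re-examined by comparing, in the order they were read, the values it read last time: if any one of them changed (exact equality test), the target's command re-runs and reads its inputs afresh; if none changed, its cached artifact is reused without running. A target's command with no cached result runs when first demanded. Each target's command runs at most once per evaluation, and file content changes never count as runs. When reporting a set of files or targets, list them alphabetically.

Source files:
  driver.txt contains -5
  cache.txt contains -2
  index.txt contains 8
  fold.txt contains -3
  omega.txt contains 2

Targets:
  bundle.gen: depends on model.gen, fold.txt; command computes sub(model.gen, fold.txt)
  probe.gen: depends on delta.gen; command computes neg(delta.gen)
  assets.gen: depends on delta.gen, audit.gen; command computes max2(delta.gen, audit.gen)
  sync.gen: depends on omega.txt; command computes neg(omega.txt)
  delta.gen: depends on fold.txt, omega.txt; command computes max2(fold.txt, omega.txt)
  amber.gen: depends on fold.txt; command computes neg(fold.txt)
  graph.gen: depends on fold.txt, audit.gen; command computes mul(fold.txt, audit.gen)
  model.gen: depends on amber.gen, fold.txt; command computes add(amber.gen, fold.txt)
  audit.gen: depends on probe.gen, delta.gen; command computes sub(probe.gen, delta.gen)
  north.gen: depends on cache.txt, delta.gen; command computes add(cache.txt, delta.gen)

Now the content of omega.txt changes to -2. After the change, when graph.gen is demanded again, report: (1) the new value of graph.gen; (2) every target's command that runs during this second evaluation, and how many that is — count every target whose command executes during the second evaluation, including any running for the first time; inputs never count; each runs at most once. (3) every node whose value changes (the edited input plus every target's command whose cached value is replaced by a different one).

New value of graph.gen: -12.
Target commands that run: audit.gen, delta.gen, graph.gen, probe.gen — 4 in total.
Values that change: audit.gen, delta.gen, graph.gen, omega.txt, probe.gen.

First evaluation (everything demanded from the output):
  delta.gen = max2(-3, 2) = 2
  probe.gen = neg(2) = -2
  audit.gen = sub(-2, 2) = -4
  graph.gen = mul(-3, -4) = 12

Propagation after the edit:
  delta.gen: runs — omega.txt 2->-2; result -2.
  probe.gen: runs — delta.gen 2->-2; result 2.
  audit.gen: runs — probe.gen -2->2; delta.gen 2->-2; result 4.
  graph.gen: runs — audit.gen -4->4; result -12.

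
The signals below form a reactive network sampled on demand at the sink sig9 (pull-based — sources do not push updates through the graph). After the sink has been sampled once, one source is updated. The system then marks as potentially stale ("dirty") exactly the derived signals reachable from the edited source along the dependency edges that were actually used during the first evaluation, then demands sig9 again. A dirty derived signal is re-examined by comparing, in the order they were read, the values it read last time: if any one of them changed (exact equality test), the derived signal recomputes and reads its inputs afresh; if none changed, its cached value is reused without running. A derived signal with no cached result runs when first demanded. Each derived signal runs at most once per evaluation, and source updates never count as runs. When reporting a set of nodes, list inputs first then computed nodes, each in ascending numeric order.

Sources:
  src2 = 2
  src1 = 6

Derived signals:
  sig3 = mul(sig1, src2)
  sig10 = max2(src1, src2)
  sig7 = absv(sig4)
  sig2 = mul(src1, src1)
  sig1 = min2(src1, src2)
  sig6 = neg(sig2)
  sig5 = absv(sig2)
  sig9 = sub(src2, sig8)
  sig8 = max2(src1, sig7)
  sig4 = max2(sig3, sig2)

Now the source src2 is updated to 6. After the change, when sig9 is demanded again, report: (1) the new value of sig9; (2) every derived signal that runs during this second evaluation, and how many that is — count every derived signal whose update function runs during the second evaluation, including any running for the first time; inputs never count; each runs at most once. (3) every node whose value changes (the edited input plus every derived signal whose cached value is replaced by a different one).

Initial pass — values computed on the first demand:
  sig1 = min2(6, 2) = 2
  sig2 = mul(6, 6) = 36
  sig3 = mul(2, 2) = 4
  sig4 = max2(4, 36) = 36
  sig7 = absv(36) = 36
  sig8 = max2(6, 36) = 36
  sig9 = sub(2, 36) = -34

Second demand — change propagation:
  sig1: re-runs because src2 2->6; new result 6.
  sig3: re-runs because sig1 2->6; src2 2->6; new result 36.
  sig4: re-runs because sig3 4->36; new result 36 (unchanged).
  sig7: re-examined; everything it read last time is the same (sig4 unchanged) — cache 36 kept, no run.
  sig8: re-examined; everything it read last time is the same (src1 unchanged, sig7 unchanged) — cache 36 kept, no run.
  sig9: re-runs because src2 2->6; new result -30.

The important point: at sig7 every value read last time is unchanged, so the dirty flag clears without a run.

sig9 now evaluates to -30.
Run set: sig1, sig3, sig4, sig9 (4 run).
Changed values: src2, sig1, sig3, sig9.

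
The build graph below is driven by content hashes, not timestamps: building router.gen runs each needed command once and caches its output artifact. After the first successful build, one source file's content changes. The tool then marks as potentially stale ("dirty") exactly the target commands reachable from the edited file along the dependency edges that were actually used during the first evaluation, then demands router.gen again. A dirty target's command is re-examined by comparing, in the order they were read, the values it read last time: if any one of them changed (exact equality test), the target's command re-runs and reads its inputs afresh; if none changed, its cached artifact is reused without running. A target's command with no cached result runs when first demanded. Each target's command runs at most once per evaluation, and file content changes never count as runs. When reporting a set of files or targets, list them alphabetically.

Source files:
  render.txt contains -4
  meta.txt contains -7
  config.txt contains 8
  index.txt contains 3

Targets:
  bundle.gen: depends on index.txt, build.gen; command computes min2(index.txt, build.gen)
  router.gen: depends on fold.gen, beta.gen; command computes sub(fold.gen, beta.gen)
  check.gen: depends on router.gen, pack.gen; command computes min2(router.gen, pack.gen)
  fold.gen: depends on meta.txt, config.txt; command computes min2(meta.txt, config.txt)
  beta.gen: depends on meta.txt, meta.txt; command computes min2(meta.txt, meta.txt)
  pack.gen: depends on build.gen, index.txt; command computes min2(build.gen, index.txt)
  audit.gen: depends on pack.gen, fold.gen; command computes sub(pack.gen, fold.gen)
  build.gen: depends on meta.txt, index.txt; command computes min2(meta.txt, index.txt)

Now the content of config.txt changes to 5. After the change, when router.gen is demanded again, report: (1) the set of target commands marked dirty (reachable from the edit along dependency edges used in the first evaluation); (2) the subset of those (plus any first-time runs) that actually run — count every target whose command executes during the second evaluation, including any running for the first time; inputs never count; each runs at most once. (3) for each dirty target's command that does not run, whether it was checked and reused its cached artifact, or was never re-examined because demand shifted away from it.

Initial pass — values computed on the first demand:
  beta.gen = min2(-7, -7) = -7
  fold.gen = min2(-7, 8) = -7
  router.gen = sub(-7, -7) = 0

Second demand — change propagation:
  fold.gen: re-runs because config.txt 8->5; new result -7 (unchanged).
  router.gen: re-examined; everything it read last time is the same (fold.gen unchanged, beta.gen unchanged) — cache 0 kept, no run.

The important point: fold.gen recomputes to an identical value, and the output ends up unchanged.

Dirty set: fold.gen, router.gen.
Run set: fold.gen (1 run).
Re-examined without running (cache reused): router.gen.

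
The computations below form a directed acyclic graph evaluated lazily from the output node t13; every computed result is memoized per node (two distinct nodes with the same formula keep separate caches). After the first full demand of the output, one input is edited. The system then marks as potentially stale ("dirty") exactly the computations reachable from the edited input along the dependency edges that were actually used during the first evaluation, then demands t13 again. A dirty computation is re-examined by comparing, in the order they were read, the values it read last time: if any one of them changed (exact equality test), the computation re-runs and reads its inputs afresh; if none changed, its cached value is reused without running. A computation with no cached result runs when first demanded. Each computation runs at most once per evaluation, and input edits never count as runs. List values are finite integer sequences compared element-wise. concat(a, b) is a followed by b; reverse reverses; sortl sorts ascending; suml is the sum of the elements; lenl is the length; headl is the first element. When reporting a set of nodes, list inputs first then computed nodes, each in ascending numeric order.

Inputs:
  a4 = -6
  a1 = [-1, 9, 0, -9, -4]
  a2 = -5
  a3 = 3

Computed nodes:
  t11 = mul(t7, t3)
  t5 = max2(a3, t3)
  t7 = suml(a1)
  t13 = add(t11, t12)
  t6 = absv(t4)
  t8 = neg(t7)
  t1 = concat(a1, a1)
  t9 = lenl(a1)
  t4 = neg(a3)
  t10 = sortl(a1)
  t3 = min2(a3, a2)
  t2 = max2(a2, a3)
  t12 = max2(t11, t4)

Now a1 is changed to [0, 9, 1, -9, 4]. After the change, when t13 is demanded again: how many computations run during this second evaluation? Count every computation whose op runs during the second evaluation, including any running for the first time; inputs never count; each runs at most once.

4 computations run: t7, t11, t12, t13.

First demand of the output computes:
  t3 = min2(3, -5) = -5
  t4 = neg(3) = -3
  t7 = suml([-1, 9, 0, -9, -4]) = -5
  t11 = mul(-5, -5) = 25
  t12 = max2(25, -3) = 25
  t13 = add(25, 25) = 50

After the edit, cleaning proceeds:
  t7: a read changed (a1 [-1, 9, 0, -9, -4]->[0, 9, 1, -9, 4]) — executes, giving 5.
  t11: a read changed (t7 -5->5) — executes, giving -25.
  t12: a read changed (t11 25->-25) — executes, giving -3.
  t13: a read changed (t11 25->-25; t12 25->-3) — executes, giving -28.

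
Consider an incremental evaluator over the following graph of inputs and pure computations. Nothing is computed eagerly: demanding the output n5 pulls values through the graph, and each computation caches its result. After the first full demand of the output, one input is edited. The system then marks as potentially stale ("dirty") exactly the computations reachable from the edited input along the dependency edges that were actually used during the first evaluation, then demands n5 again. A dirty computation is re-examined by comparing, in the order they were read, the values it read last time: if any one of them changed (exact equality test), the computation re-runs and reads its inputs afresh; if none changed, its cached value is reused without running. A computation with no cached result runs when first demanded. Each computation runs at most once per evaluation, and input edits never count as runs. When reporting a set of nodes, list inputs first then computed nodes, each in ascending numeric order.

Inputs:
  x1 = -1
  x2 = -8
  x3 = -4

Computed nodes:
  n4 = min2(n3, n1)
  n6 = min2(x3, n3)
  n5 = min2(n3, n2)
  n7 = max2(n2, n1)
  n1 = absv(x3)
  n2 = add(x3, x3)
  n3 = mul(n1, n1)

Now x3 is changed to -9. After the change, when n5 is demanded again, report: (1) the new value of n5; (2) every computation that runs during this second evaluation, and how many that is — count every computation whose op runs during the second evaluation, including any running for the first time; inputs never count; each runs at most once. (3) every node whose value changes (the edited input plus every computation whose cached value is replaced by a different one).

Initial pass — values computed on the first demand:
  n1 = absv(-4) = 4
  n2 = add(-4, -4) = -8
  n3 = mul(4, 4) = 16
  n5 = min2(16, -8) = -8

Second demand — change propagation:
  n1: re-runs because x3 -4->-9; new result 9.
  n2: re-runs because x3 -4->-9; x3 -4->-9; new result -18.
  n3: re-runs because n1 4->9; n1 4->9; new result 81.
  n5: re-runs because n3 16->81; n2 -8->-18; new result -18.

n5 now evaluates to -18.
Run set: n1, n2, n3, n5 (4 run).
Changed values: x3, n1, n2, n3, n5.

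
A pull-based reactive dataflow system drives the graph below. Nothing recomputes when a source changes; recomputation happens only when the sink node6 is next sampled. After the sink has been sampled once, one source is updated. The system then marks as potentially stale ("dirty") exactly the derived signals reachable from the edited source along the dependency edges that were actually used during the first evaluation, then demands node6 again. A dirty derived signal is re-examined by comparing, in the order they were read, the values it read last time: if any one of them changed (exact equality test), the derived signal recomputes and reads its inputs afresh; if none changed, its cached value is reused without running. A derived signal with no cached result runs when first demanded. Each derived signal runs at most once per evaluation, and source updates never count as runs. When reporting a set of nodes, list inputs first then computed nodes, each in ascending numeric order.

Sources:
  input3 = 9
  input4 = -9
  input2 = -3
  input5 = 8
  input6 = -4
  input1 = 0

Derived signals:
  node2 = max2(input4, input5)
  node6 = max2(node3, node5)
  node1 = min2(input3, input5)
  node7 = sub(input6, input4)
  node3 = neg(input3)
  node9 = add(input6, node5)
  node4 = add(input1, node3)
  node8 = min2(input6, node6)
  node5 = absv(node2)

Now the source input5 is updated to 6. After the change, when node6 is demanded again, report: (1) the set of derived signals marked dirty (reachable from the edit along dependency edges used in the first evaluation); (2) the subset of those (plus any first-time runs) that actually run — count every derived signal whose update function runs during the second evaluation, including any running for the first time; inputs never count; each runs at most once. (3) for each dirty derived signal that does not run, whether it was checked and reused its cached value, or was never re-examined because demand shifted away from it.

Marked dirty: node2, node5, node6.
Derived signals that run: node2, node5, node6 — 3 in total.
Every dirty derived signal ran.

First evaluation (everything demanded from the output):
  node2 = max2(-9, 8) = 8
  node3 = neg(9) = -9
  node5 = absv(8) = 8
  node6 = max2(-9, 8) = 8

Propagation after the edit:
  node2: runs — input5 8->6; result 6.
  node5: runs — node2 8->6; result 6.
  node6: runs — node5 8->6; result 6.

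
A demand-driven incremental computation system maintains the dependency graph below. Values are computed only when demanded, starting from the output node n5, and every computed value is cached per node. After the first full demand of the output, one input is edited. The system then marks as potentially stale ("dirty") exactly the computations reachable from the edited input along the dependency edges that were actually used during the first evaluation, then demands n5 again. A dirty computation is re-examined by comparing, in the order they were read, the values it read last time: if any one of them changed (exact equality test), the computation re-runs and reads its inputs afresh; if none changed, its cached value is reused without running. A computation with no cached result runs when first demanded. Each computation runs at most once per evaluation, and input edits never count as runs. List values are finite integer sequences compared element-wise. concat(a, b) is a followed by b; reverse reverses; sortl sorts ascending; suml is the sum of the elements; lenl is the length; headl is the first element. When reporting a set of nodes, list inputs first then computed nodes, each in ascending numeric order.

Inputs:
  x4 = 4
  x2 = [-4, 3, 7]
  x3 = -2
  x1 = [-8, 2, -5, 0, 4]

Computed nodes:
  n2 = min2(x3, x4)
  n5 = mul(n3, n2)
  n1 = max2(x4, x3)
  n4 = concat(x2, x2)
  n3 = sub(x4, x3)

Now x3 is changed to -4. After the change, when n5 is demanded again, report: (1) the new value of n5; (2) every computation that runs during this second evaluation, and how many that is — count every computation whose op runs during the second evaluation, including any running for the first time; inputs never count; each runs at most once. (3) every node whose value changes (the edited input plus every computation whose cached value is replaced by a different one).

First evaluation (everything demanded from the output):
  n2 = min2(-2, 4) = -2
  n3 = sub(4, -2) = 6
  n5 = mul(6, -2) = -12

Propagation after the edit:
  n2: runs — x3 -2->-4; result -4.
  n3: runs — x3 -2->-4; result 8.
  n5: runs — n3 6->8; n2 -2->-4; result -32.

New value of n5: -32.
Computations that run: n2, n3, n5 — 3 in total.
Values that change: x3, n2, n3, n5.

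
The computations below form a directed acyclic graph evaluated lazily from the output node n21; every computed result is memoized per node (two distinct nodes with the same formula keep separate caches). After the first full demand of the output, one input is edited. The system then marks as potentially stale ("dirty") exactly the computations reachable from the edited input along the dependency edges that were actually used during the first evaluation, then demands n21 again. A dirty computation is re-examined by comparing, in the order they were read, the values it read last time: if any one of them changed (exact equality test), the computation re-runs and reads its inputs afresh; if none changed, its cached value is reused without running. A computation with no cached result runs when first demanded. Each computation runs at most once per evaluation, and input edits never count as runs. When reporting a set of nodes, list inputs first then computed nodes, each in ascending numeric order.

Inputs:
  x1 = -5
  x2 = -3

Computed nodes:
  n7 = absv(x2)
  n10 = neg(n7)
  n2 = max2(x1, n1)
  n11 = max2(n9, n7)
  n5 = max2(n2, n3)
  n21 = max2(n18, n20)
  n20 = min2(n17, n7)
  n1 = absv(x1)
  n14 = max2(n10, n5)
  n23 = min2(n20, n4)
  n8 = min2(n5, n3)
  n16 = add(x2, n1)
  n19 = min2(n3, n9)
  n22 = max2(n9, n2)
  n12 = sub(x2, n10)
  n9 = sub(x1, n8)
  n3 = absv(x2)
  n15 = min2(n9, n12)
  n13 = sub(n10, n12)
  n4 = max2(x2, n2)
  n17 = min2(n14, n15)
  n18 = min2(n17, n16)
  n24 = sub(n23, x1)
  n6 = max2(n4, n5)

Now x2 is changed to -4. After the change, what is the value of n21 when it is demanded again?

First demand of the output computes:
  n1 = absv(-5) = 5
  n2 = max2(-5, 5) = 5
  n3 = absv(-3) = 3
  n5 = max2(5, 3) = 5
  n7 = absv(-3) = 3
  n8 = min2(5, 3) = 3
  n9 = sub(-5, 3) = -8
  n10 = neg(3) = -3
  n12 = sub(-3, -3) = 0
  n14 = max2(-3, 5) = 5
  n15 = min2(-8, 0) = -8
  n16 = add(-3, 5) = 2
  n17 = min2(5, -8) = -8
  n18 = min2(-8, 2) = -8
  n20 = min2(-8, 3) = -8
  n21 = max2(-8, -8) = -8

After the edit, cleaning proceeds:
  n3: a read changed (x2 -3->-4) — executes, giving 4.
  n5: a read changed (n3 3->4) — executes, giving 5 — identical to its old value.
  n7: a read changed (x2 -3->-4) — executes, giving 4.
  n8: a read changed (n3 3->4) — executes, giving 4.
  n9: a read changed (n8 3->4) — executes, giving -9.
  n10: a read changed (n7 3->4) — executes, giving -4.
  n12: a read changed (x2 -3->-4; n10 -3->-4) — executes, giving 0 — identical to its old value.
  n14: a read changed (n10 -3->-4) — executes, giving 5 — identical to its old value.
  n15: a read changed (n9 -8->-9) — executes, giving -9.
  n16: a read changed (x2 -3->-4) — executes, giving 1.
  n17: a read changed (n15 -8->-9) — executes, giving -9.
  n18: a read changed (n17 -8->-9; n16 2->1) — executes, giving -9.
  n20: a read changed (n17 -8->-9; n7 3->4) — executes, giving -9.
  n21: a read changed (n18 -8->-9; n20 -8->-9) — executes, giving -9.

Demanding n21 again yields -9.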